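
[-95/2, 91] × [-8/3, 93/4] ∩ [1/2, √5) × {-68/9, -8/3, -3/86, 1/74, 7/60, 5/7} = [1/2, √5) × {-8/3, -3/86, 1/74, 7/60, 5/7}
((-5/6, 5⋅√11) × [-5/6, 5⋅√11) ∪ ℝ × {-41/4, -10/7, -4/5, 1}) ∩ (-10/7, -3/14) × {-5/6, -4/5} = ((-10/7, -3/14) × {-4/5}) ∪ ((-5/6, -3/14) × {-5/6, -4/5})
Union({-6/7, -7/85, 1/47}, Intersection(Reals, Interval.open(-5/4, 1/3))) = Interval.open(-5/4, 1/3)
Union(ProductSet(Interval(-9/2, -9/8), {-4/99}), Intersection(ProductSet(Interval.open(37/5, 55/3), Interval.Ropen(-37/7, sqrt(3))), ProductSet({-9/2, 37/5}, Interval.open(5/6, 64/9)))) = ProductSet(Interval(-9/2, -9/8), {-4/99})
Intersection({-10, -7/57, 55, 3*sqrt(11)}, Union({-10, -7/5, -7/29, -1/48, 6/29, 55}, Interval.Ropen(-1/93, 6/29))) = {-10, 55}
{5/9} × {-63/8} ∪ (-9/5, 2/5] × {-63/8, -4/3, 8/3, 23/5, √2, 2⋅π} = ({5/9} × {-63/8}) ∪ ((-9/5, 2/5] × {-63/8, -4/3, 8/3, 23/5, √2, 2⋅π})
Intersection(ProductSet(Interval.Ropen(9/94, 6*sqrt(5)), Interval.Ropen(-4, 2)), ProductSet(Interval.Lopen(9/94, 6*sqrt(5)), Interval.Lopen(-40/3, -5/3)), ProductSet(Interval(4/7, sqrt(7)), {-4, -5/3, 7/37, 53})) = ProductSet(Interval(4/7, sqrt(7)), {-4, -5/3})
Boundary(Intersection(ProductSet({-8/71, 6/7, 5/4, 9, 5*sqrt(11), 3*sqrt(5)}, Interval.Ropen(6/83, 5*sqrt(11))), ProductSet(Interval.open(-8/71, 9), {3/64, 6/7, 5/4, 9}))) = ProductSet({6/7, 5/4, 3*sqrt(5)}, {6/7, 5/4, 9})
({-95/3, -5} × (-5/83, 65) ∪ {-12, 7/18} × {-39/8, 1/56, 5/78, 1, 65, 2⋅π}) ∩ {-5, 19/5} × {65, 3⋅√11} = {-5} × {3⋅√11}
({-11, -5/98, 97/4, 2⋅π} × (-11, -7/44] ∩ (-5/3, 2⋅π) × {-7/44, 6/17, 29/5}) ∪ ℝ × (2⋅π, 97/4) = ({-5/98} × {-7/44}) ∪ (ℝ × (2⋅π, 97/4))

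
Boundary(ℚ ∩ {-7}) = {-7}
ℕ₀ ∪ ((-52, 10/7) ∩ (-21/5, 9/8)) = (-21/5, 9/8) ∪ ℕ₀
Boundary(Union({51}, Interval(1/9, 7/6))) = {1/9, 7/6, 51}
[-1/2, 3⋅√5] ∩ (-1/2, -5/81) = (-1/2, -5/81)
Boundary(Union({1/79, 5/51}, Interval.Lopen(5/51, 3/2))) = {1/79, 5/51, 3/2}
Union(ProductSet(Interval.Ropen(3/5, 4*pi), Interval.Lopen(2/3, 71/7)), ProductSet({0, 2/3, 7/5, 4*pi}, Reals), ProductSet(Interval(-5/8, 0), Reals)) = Union(ProductSet(Interval.Ropen(3/5, 4*pi), Interval.Lopen(2/3, 71/7)), ProductSet(Union({2/3, 7/5, 4*pi}, Interval(-5/8, 0)), Reals))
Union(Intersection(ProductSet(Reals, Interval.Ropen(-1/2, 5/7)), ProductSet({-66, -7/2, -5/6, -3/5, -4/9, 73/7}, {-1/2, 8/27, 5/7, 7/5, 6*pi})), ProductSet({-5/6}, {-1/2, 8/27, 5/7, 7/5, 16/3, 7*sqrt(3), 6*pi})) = Union(ProductSet({-5/6}, {-1/2, 8/27, 5/7, 7/5, 16/3, 7*sqrt(3), 6*pi}), ProductSet({-66, -7/2, -5/6, -3/5, -4/9, 73/7}, {-1/2, 8/27}))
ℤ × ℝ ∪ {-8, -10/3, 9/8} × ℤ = (ℤ × ℝ) ∪ ({-8, -10/3, 9/8} × ℤ)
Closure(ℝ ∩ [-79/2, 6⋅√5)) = [-79/2, 6⋅√5]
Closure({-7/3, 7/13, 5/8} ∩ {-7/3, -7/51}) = {-7/3}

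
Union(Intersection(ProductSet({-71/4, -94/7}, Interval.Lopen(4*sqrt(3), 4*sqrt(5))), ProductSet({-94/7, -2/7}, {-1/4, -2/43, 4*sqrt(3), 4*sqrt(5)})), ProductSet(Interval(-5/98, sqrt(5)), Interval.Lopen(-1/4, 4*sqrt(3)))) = Union(ProductSet({-94/7}, {4*sqrt(5)}), ProductSet(Interval(-5/98, sqrt(5)), Interval.Lopen(-1/4, 4*sqrt(3))))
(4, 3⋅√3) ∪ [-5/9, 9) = [-5/9, 9)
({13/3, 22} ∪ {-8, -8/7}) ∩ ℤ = {-8, 22}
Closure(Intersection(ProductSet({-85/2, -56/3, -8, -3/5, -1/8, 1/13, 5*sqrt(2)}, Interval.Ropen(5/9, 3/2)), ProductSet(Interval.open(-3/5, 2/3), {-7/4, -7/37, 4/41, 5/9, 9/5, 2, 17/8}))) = ProductSet({-1/8, 1/13}, {5/9})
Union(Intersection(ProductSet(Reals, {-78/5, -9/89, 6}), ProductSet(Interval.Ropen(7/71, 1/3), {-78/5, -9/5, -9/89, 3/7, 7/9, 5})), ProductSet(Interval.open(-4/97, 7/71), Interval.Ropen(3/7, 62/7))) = Union(ProductSet(Interval.open(-4/97, 7/71), Interval.Ropen(3/7, 62/7)), ProductSet(Interval.Ropen(7/71, 1/3), {-78/5, -9/89}))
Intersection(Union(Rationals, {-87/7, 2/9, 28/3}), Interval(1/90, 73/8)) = Intersection(Interval(1/90, 73/8), Rationals)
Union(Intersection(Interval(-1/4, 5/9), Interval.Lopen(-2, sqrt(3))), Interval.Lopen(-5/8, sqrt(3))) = Interval.Lopen(-5/8, sqrt(3))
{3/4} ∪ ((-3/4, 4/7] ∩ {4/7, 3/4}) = {4/7, 3/4}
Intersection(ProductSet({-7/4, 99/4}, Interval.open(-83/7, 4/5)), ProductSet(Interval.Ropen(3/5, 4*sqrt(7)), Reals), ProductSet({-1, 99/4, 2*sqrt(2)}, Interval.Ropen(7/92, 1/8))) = EmptySet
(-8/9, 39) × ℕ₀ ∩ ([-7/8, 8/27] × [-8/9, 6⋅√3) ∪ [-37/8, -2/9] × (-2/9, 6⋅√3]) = (-8/9, 8/27] × {0, 1, …, 10}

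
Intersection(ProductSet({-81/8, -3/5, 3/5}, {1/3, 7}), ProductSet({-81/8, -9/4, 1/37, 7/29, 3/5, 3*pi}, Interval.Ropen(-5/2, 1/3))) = EmptySet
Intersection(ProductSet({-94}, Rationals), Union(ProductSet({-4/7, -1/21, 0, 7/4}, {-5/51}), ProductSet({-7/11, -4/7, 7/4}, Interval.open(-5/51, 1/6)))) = EmptySet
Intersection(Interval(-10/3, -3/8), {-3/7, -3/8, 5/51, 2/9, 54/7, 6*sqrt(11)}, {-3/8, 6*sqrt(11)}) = {-3/8}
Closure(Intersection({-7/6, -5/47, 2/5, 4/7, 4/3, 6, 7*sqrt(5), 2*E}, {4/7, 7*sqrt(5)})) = {4/7, 7*sqrt(5)}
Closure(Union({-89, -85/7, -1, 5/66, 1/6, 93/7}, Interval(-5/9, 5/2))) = Union({-89, -85/7, -1, 93/7}, Interval(-5/9, 5/2))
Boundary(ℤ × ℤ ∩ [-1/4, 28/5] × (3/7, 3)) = {0, 1, …, 5} × {1, 2}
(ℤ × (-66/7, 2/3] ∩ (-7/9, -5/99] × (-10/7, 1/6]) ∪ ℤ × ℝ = ℤ × ℝ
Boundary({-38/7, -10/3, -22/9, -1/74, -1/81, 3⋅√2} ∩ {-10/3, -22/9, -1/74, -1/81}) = {-10/3, -22/9, -1/74, -1/81}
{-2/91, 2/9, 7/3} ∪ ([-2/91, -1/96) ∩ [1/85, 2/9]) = {-2/91, 2/9, 7/3}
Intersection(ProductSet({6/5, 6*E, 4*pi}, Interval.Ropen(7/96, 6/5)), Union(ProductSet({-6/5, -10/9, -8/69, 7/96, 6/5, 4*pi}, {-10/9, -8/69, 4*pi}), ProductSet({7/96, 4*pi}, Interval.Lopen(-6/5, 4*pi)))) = ProductSet({4*pi}, Interval.Ropen(7/96, 6/5))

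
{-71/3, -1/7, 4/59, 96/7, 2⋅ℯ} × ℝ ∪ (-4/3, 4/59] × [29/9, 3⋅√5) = ({-71/3, -1/7, 4/59, 96/7, 2⋅ℯ} × ℝ) ∪ ((-4/3, 4/59] × [29/9, 3⋅√5))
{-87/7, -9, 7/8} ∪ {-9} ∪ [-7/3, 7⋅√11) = {-87/7, -9} ∪ [-7/3, 7⋅√11)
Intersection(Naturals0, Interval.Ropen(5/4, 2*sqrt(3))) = Range(2, 4, 1)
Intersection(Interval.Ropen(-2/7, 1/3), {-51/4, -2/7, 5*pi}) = {-2/7}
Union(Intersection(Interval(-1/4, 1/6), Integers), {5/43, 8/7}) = Union({5/43, 8/7}, Range(0, 1, 1))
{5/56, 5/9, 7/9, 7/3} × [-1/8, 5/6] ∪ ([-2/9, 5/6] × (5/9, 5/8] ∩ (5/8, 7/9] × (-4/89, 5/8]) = ({5/56, 5/9, 7/9, 7/3} × [-1/8, 5/6]) ∪ ((5/8, 7/9] × (5/9, 5/8])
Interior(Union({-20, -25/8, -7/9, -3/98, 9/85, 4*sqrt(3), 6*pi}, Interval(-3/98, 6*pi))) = Interval.open(-3/98, 6*pi)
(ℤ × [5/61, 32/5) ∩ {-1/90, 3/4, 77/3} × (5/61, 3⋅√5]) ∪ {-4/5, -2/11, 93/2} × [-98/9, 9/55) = {-4/5, -2/11, 93/2} × [-98/9, 9/55)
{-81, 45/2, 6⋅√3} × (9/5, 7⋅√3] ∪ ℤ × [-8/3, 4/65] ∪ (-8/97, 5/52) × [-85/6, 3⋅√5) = (ℤ × [-8/3, 4/65]) ∪ ((-8/97, 5/52) × [-85/6, 3⋅√5)) ∪ ({-81, 45/2, 6⋅√3} × (9/5, 7⋅√3])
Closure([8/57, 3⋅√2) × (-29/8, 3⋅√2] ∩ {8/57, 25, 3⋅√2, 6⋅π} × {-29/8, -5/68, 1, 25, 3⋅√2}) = {8/57} × {-5/68, 1, 3⋅√2}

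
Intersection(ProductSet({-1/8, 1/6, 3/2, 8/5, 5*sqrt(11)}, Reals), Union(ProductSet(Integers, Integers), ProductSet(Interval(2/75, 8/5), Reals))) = ProductSet({1/6, 3/2, 8/5}, Reals)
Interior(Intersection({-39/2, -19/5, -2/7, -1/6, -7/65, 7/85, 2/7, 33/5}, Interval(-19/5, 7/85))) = EmptySet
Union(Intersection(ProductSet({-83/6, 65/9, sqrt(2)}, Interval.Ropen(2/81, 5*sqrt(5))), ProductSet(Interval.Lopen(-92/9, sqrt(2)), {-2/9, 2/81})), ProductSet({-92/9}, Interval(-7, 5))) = Union(ProductSet({-92/9}, Interval(-7, 5)), ProductSet({sqrt(2)}, {2/81}))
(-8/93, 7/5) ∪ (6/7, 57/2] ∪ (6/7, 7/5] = (-8/93, 57/2]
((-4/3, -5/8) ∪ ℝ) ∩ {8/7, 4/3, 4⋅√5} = {8/7, 4/3, 4⋅√5}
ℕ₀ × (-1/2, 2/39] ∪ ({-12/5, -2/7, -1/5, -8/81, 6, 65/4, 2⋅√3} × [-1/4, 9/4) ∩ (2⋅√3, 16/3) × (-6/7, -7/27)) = ℕ₀ × (-1/2, 2/39]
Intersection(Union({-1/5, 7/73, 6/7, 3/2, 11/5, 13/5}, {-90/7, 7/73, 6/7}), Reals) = {-90/7, -1/5, 7/73, 6/7, 3/2, 11/5, 13/5}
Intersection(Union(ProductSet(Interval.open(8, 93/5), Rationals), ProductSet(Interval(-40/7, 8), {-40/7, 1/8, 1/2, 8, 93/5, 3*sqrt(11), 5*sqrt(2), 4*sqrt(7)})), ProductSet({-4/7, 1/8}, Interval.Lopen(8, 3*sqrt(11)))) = ProductSet({-4/7, 1/8}, {3*sqrt(11)})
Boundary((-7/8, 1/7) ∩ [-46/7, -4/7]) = {-7/8, -4/7}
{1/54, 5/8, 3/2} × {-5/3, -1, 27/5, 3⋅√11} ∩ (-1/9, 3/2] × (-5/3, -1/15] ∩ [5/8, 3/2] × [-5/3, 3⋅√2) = {5/8, 3/2} × {-1}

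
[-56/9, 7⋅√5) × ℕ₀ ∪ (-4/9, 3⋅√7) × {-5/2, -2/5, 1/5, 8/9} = ([-56/9, 7⋅√5) × ℕ₀) ∪ ((-4/9, 3⋅√7) × {-5/2, -2/5, 1/5, 8/9})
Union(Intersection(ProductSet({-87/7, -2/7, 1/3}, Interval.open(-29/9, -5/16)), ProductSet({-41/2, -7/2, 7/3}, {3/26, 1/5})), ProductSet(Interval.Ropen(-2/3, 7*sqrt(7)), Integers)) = ProductSet(Interval.Ropen(-2/3, 7*sqrt(7)), Integers)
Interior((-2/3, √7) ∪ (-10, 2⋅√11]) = (-10, 2⋅√11)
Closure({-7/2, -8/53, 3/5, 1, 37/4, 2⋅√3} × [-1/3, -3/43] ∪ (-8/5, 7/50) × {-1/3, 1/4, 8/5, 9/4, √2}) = ([-8/5, 7/50] × {-1/3, 1/4, 8/5, 9/4, √2}) ∪ ({-7/2, -8/53, 3/5, 1, 37/4, 2⋅√3} × [-1/3, -3/43])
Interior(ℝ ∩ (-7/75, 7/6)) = (-7/75, 7/6)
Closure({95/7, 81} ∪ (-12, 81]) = [-12, 81]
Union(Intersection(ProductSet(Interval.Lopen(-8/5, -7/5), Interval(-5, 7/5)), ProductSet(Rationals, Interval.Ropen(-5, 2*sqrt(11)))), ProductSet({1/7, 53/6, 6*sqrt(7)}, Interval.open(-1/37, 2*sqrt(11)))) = Union(ProductSet({1/7, 53/6, 6*sqrt(7)}, Interval.open(-1/37, 2*sqrt(11))), ProductSet(Intersection(Interval.Lopen(-8/5, -7/5), Rationals), Interval(-5, 7/5)))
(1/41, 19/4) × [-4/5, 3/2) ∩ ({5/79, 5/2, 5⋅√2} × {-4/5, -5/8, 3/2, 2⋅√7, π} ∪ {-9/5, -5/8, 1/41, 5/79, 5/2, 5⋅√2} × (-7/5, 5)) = {5/79, 5/2} × [-4/5, 3/2)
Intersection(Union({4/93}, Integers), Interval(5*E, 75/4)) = Range(14, 19, 1)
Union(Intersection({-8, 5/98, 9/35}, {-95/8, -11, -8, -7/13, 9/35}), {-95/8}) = {-95/8, -8, 9/35}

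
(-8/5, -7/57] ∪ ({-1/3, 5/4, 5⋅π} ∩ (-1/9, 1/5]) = (-8/5, -7/57]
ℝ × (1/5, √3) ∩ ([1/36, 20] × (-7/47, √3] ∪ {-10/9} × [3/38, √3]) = ({-10/9} ∪ [1/36, 20]) × (1/5, √3)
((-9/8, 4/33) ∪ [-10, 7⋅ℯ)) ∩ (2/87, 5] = (2/87, 5]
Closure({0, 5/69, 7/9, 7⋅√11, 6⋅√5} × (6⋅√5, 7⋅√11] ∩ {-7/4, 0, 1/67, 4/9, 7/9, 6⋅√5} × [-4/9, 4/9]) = ∅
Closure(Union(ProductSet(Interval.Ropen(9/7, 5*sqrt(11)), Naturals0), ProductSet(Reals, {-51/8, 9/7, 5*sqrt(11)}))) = Union(ProductSet(Interval(9/7, 5*sqrt(11)), Naturals0), ProductSet(Reals, {-51/8, 9/7, 5*sqrt(11)}))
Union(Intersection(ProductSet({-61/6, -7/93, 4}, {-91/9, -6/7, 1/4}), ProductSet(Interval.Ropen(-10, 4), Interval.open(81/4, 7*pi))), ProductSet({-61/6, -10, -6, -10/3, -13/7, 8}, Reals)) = ProductSet({-61/6, -10, -6, -10/3, -13/7, 8}, Reals)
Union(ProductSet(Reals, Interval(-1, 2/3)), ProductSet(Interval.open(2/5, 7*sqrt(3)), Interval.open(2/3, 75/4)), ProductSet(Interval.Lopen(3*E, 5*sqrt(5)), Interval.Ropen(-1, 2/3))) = Union(ProductSet(Interval.open(2/5, 7*sqrt(3)), Interval.open(2/3, 75/4)), ProductSet(Reals, Interval(-1, 2/3)))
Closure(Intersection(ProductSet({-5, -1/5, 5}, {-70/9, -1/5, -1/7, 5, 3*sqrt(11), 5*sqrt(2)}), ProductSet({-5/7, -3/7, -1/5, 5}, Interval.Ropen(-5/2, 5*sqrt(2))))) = ProductSet({-1/5, 5}, {-1/5, -1/7, 5})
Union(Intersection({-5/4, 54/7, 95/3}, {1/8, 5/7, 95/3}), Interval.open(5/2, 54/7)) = Union({95/3}, Interval.open(5/2, 54/7))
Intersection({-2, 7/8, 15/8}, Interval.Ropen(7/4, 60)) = {15/8}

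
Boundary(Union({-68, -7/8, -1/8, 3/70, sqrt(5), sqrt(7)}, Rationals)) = Reals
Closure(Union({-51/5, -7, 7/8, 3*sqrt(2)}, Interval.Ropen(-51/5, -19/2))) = Union({-7, 7/8, 3*sqrt(2)}, Interval(-51/5, -19/2))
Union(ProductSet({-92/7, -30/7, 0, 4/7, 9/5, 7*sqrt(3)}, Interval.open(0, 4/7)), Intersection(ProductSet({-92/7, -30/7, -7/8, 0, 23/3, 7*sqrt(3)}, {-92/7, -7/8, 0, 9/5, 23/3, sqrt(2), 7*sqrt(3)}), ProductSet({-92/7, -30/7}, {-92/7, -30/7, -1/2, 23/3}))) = Union(ProductSet({-92/7, -30/7}, {-92/7, 23/3}), ProductSet({-92/7, -30/7, 0, 4/7, 9/5, 7*sqrt(3)}, Interval.open(0, 4/7)))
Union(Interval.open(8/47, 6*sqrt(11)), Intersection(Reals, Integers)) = Union(Integers, Interval.open(8/47, 6*sqrt(11)))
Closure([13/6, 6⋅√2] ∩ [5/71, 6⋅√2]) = [13/6, 6⋅√2]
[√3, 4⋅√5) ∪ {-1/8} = {-1/8} ∪ [√3, 4⋅√5)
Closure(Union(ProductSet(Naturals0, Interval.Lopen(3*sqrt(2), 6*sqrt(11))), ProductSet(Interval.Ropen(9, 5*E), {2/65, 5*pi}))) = Union(ProductSet(Interval(9, 5*E), {2/65, 5*pi}), ProductSet(Naturals0, Interval(3*sqrt(2), 6*sqrt(11))))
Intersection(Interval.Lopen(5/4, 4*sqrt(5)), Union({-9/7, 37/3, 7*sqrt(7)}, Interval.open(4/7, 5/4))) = EmptySet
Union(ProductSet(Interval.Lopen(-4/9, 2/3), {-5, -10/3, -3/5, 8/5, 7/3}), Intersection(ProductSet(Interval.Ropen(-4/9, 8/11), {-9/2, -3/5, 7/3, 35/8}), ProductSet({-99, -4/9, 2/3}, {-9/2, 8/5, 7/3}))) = Union(ProductSet({-4/9, 2/3}, {-9/2, 7/3}), ProductSet(Interval.Lopen(-4/9, 2/3), {-5, -10/3, -3/5, 8/5, 7/3}))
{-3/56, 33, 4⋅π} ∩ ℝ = {-3/56, 33, 4⋅π}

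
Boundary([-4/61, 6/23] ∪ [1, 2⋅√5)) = {-4/61, 6/23, 1, 2⋅√5}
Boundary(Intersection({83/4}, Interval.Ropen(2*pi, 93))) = {83/4}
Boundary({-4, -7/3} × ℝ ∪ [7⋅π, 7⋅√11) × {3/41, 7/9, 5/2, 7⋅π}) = ({-4, -7/3} × ℝ) ∪ ([7⋅π, 7⋅√11] × {3/41, 7/9, 5/2, 7⋅π})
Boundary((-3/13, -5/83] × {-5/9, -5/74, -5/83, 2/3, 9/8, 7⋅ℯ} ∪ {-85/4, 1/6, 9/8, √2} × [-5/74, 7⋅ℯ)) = ({-85/4, 1/6, 9/8, √2} × [-5/74, 7⋅ℯ]) ∪ ([-3/13, -5/83] × {-5/9, -5/74, -5/83, 2/3, 9/8, 7⋅ℯ})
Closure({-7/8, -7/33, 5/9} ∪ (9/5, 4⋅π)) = {-7/8, -7/33, 5/9} ∪ [9/5, 4⋅π]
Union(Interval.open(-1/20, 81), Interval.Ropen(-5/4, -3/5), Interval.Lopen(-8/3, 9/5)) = Interval.open(-8/3, 81)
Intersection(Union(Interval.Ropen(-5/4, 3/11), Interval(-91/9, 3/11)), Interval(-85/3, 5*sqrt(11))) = Interval(-91/9, 3/11)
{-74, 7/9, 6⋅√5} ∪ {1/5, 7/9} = {-74, 1/5, 7/9, 6⋅√5}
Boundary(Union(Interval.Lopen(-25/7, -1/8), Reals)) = EmptySet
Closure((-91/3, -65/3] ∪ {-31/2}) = [-91/3, -65/3] ∪ {-31/2}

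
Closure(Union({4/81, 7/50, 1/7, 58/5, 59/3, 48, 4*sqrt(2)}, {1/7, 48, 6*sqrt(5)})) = {4/81, 7/50, 1/7, 58/5, 59/3, 48, 4*sqrt(2), 6*sqrt(5)}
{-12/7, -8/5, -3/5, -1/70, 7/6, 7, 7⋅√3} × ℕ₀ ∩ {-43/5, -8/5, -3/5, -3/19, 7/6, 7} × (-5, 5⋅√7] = {-8/5, -3/5, 7/6, 7} × {0, 1, …, 13}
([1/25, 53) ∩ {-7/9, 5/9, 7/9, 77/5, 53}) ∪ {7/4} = {5/9, 7/9, 7/4, 77/5}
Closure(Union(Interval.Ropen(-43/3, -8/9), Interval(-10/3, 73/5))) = Interval(-43/3, 73/5)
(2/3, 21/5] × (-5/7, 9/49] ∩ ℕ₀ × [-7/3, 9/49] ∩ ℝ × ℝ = {1, 2, 3, 4} × (-5/7, 9/49]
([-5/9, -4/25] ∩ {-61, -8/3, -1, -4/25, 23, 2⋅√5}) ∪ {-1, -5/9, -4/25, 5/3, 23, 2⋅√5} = {-1, -5/9, -4/25, 5/3, 23, 2⋅√5}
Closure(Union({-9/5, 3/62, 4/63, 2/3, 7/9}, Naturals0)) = Union({-9/5, 3/62, 4/63, 2/3, 7/9}, Naturals0)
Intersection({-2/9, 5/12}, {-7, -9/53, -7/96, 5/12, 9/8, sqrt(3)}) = {5/12}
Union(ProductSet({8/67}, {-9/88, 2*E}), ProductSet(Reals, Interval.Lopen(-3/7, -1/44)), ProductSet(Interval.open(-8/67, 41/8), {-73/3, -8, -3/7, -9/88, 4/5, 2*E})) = Union(ProductSet(Interval.open(-8/67, 41/8), {-73/3, -8, -3/7, -9/88, 4/5, 2*E}), ProductSet(Reals, Interval.Lopen(-3/7, -1/44)))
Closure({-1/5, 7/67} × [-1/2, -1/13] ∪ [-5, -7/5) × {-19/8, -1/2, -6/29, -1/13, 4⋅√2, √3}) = ({-1/5, 7/67} × [-1/2, -1/13]) ∪ ([-5, -7/5] × {-19/8, -1/2, -6/29, -1/13, 4⋅√2, √3})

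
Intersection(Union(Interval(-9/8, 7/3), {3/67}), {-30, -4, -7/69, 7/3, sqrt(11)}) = {-7/69, 7/3}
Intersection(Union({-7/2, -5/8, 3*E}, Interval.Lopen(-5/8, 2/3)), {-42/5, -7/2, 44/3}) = {-7/2}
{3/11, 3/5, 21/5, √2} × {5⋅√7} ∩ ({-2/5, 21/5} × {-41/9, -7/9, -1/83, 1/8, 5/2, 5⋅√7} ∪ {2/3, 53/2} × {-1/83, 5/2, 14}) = {21/5} × {5⋅√7}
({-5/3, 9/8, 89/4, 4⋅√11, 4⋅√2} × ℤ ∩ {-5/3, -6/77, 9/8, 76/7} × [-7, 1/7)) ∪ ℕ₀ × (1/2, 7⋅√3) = ({-5/3, 9/8} × {-7, -6, …, 0}) ∪ (ℕ₀ × (1/2, 7⋅√3))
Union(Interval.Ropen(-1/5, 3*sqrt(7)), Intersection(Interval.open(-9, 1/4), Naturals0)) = Union(Interval.Ropen(-1/5, 3*sqrt(7)), Range(0, 1, 1))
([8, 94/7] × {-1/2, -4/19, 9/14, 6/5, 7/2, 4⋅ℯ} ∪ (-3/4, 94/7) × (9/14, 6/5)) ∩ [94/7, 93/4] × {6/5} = {94/7} × {6/5}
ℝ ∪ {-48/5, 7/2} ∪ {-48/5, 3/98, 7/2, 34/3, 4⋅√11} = ℝ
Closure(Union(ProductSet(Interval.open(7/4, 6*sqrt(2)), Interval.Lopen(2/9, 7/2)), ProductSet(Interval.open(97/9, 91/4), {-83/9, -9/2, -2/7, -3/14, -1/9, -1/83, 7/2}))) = Union(ProductSet({7/4, 6*sqrt(2)}, Interval(2/9, 7/2)), ProductSet(Interval(7/4, 6*sqrt(2)), {2/9, 7/2}), ProductSet(Interval.open(7/4, 6*sqrt(2)), Interval.Lopen(2/9, 7/2)), ProductSet(Interval(97/9, 91/4), {-83/9, -9/2, -2/7, -3/14, -1/9, -1/83, 7/2}))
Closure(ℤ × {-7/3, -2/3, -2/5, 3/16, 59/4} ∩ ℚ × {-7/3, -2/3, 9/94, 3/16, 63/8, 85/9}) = ℤ × {-7/3, -2/3, 3/16}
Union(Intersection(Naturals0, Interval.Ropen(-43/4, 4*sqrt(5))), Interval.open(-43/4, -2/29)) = Union(Interval.open(-43/4, -2/29), Range(0, 9, 1))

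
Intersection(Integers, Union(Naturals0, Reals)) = Integers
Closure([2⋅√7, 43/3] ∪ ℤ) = ℤ ∪ [2⋅√7, 43/3]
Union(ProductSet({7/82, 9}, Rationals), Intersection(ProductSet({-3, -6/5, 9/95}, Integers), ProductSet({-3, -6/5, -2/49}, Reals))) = Union(ProductSet({-3, -6/5}, Integers), ProductSet({7/82, 9}, Rationals))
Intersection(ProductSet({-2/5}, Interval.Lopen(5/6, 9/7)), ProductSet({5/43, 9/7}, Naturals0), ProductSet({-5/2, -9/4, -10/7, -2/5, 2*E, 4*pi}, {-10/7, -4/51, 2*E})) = EmptySet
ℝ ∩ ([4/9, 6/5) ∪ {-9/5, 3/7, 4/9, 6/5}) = {-9/5, 3/7} ∪ [4/9, 6/5]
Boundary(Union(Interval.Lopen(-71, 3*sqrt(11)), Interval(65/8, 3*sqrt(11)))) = {-71, 3*sqrt(11)}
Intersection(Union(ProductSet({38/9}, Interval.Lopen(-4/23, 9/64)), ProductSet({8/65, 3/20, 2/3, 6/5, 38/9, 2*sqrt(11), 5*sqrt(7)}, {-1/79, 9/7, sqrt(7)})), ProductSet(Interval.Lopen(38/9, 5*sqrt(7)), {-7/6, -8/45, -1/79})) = ProductSet({2*sqrt(11), 5*sqrt(7)}, {-1/79})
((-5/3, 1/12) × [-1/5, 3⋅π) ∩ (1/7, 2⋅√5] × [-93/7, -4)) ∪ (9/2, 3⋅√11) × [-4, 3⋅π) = (9/2, 3⋅√11) × [-4, 3⋅π)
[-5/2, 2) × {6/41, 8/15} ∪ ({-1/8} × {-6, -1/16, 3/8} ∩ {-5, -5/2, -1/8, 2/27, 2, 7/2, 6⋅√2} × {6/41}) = [-5/2, 2) × {6/41, 8/15}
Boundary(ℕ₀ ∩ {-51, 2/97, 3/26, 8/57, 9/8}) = ∅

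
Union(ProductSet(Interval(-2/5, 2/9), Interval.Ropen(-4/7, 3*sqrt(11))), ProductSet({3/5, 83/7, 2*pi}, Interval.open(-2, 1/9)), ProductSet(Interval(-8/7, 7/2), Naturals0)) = Union(ProductSet({3/5, 83/7, 2*pi}, Interval.open(-2, 1/9)), ProductSet(Interval(-8/7, 7/2), Naturals0), ProductSet(Interval(-2/5, 2/9), Interval.Ropen(-4/7, 3*sqrt(11))))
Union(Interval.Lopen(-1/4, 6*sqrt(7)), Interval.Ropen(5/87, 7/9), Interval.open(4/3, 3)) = Interval.Lopen(-1/4, 6*sqrt(7))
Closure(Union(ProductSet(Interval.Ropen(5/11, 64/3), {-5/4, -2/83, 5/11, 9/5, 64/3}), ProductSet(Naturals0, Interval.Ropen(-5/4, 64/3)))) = Union(ProductSet(Interval(5/11, 64/3), {-5/4, -2/83, 5/11, 9/5, 64/3}), ProductSet(Naturals0, Interval(-5/4, 64/3)))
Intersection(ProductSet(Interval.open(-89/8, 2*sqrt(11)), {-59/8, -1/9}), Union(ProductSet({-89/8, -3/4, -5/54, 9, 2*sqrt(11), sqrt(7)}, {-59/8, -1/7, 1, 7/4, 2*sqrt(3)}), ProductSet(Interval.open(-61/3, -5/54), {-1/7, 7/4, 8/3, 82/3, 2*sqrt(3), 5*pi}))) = ProductSet({-3/4, -5/54, sqrt(7)}, {-59/8})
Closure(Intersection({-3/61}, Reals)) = {-3/61}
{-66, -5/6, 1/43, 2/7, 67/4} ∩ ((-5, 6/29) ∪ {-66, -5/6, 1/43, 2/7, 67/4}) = {-66, -5/6, 1/43, 2/7, 67/4}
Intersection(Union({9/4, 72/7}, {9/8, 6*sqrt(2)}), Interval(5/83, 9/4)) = {9/8, 9/4}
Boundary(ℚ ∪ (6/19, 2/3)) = (-∞, 6/19] ∪ [2/3, ∞)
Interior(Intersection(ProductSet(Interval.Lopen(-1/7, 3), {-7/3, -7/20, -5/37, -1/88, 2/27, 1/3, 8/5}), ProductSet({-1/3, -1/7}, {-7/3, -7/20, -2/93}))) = EmptySet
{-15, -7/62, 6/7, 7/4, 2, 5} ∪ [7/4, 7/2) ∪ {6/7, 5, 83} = {-15, -7/62, 6/7, 5, 83} ∪ [7/4, 7/2)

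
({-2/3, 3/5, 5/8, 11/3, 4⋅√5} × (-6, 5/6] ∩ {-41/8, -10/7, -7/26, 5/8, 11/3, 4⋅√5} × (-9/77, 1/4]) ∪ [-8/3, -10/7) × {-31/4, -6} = ([-8/3, -10/7) × {-31/4, -6}) ∪ ({5/8, 11/3, 4⋅√5} × (-9/77, 1/4])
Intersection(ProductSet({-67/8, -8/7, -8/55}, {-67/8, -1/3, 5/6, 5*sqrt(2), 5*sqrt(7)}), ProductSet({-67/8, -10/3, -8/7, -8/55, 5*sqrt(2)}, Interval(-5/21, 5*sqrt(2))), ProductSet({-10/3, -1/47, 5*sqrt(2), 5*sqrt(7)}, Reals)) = EmptySet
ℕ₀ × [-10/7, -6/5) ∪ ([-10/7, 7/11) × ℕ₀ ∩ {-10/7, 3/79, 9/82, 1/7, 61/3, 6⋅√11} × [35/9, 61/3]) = (ℕ₀ × [-10/7, -6/5)) ∪ ({-10/7, 3/79, 9/82, 1/7} × {4, 5, …, 20})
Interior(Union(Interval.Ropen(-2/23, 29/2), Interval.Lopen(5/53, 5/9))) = Interval.open(-2/23, 29/2)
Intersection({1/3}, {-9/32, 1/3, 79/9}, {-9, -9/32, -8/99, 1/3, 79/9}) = {1/3}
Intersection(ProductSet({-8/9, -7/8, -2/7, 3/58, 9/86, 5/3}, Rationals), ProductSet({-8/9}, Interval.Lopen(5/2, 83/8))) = ProductSet({-8/9}, Intersection(Interval.Lopen(5/2, 83/8), Rationals))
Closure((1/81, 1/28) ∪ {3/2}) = [1/81, 1/28] ∪ {3/2}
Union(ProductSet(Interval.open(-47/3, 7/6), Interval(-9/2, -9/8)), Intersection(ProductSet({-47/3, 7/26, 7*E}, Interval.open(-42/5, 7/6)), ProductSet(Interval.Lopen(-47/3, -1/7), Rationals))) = ProductSet(Interval.open(-47/3, 7/6), Interval(-9/2, -9/8))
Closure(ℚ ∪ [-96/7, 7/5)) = ℚ ∪ (-∞, ∞)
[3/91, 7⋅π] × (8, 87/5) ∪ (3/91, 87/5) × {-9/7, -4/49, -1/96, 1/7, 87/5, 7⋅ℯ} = ([3/91, 7⋅π] × (8, 87/5)) ∪ ((3/91, 87/5) × {-9/7, -4/49, -1/96, 1/7, 87/5, 7⋅ℯ})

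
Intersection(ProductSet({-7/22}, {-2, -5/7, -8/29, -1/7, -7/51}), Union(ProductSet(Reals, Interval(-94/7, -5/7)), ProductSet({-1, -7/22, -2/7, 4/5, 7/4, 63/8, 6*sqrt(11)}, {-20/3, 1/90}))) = ProductSet({-7/22}, {-2, -5/7})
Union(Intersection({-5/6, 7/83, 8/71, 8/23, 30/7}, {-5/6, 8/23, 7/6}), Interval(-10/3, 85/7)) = Interval(-10/3, 85/7)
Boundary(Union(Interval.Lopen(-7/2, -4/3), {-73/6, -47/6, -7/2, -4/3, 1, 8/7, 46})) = {-73/6, -47/6, -7/2, -4/3, 1, 8/7, 46}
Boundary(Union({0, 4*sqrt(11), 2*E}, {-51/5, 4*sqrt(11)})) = {-51/5, 0, 4*sqrt(11), 2*E}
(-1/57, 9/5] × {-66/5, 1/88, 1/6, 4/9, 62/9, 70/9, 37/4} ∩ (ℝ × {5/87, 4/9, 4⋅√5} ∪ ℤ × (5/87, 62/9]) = ((-1/57, 9/5] × {4/9}) ∪ ({0, 1} × {1/6, 4/9, 62/9})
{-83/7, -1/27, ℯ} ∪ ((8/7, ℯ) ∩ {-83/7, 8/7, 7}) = {-83/7, -1/27, ℯ}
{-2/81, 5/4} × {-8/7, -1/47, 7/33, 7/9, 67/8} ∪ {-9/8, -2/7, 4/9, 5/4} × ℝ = ({-9/8, -2/7, 4/9, 5/4} × ℝ) ∪ ({-2/81, 5/4} × {-8/7, -1/47, 7/33, 7/9, 67/8})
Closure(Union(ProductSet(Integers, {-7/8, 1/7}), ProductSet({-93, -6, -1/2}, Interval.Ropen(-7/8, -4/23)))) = Union(ProductSet({-93, -6, -1/2}, Interval(-7/8, -4/23)), ProductSet(Integers, {-7/8, 1/7}))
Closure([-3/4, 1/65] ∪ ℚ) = ℚ ∪ (-∞, ∞)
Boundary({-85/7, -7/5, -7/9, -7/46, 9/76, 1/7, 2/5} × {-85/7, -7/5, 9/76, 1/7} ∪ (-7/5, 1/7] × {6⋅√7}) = ([-7/5, 1/7] × {6⋅√7}) ∪ ({-85/7, -7/5, -7/9, -7/46, 9/76, 1/7, 2/5} × {-85/7, -7/5, 9/76, 1/7})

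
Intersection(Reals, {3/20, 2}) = {3/20, 2}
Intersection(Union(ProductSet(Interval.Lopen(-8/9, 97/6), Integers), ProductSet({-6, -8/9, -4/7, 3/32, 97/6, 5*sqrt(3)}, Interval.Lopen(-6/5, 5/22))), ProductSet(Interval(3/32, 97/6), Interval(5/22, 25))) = Union(ProductSet({3/32, 97/6, 5*sqrt(3)}, {5/22}), ProductSet(Interval(3/32, 97/6), Range(1, 26, 1)))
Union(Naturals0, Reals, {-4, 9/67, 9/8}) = Reals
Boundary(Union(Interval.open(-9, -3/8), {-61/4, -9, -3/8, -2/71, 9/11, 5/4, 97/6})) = {-61/4, -9, -3/8, -2/71, 9/11, 5/4, 97/6}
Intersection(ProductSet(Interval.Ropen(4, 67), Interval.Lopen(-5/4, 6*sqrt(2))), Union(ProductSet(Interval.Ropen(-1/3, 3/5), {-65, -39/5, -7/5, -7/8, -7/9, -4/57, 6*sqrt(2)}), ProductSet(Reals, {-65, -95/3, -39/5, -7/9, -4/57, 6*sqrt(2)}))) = ProductSet(Interval.Ropen(4, 67), {-7/9, -4/57, 6*sqrt(2)})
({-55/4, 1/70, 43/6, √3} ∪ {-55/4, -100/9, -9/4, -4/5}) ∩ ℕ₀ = ∅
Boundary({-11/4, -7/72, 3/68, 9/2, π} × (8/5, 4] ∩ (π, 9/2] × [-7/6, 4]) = {9/2} × [8/5, 4]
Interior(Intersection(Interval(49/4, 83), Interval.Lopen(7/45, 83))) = Interval.open(49/4, 83)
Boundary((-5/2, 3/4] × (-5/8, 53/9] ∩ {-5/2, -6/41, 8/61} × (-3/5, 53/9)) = {-6/41, 8/61} × [-3/5, 53/9]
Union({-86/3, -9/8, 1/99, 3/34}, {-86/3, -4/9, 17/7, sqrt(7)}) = {-86/3, -9/8, -4/9, 1/99, 3/34, 17/7, sqrt(7)}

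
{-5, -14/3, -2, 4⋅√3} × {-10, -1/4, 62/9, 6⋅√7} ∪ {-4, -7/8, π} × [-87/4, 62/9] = ({-4, -7/8, π} × [-87/4, 62/9]) ∪ ({-5, -14/3, -2, 4⋅√3} × {-10, -1/4, 62/9, 6⋅√7})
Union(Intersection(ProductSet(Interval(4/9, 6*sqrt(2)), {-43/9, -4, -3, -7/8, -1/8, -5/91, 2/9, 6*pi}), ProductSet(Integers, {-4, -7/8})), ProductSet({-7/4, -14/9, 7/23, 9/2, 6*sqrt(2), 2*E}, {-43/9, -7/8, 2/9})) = Union(ProductSet({-7/4, -14/9, 7/23, 9/2, 6*sqrt(2), 2*E}, {-43/9, -7/8, 2/9}), ProductSet(Range(1, 9, 1), {-4, -7/8}))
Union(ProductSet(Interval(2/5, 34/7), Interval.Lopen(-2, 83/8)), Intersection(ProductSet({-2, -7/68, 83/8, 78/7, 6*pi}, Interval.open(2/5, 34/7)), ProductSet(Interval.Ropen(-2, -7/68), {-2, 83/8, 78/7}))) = ProductSet(Interval(2/5, 34/7), Interval.Lopen(-2, 83/8))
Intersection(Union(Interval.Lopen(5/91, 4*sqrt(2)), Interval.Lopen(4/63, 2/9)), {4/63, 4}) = {4/63, 4}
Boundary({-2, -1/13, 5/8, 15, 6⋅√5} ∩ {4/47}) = ∅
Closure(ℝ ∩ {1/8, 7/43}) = {1/8, 7/43}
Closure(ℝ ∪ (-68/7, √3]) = (-∞, ∞)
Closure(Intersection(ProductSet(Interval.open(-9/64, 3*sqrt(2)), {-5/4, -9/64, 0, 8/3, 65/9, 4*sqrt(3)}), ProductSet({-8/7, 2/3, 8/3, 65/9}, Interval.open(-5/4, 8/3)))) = ProductSet({2/3, 8/3}, {-9/64, 0})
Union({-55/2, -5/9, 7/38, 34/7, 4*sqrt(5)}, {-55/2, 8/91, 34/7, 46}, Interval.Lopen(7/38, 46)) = Union({-55/2, -5/9, 8/91}, Interval(7/38, 46))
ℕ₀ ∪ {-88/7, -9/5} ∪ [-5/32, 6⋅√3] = {-88/7, -9/5} ∪ [-5/32, 6⋅√3] ∪ ℕ₀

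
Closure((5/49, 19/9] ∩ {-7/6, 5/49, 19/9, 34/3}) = {19/9}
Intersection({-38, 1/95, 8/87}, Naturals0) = EmptySet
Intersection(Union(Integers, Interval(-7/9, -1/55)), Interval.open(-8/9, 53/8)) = Union(Interval(-7/9, -1/55), Range(0, 7, 1))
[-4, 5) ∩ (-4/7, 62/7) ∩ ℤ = {0, 1, …, 4}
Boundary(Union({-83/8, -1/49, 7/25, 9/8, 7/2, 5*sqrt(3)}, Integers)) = Union({-83/8, -1/49, 7/25, 9/8, 7/2, 5*sqrt(3)}, Integers)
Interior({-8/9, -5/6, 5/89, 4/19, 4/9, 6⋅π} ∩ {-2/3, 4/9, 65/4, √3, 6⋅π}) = ∅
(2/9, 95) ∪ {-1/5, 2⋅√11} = {-1/5} ∪ (2/9, 95)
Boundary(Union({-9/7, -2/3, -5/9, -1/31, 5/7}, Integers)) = Union({-9/7, -2/3, -5/9, -1/31, 5/7}, Integers)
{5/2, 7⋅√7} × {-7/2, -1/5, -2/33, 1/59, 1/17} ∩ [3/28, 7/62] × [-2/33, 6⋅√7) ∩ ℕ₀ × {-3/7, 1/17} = ∅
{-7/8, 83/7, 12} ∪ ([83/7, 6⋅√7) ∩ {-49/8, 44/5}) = {-7/8, 83/7, 12}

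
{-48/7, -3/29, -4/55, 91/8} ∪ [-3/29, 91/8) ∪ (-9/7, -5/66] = {-48/7} ∪ (-9/7, 91/8]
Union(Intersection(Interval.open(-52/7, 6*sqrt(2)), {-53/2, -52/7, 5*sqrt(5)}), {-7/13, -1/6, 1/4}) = {-7/13, -1/6, 1/4}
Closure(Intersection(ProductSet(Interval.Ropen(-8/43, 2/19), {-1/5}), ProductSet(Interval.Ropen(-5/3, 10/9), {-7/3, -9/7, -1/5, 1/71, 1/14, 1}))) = ProductSet(Interval(-8/43, 2/19), {-1/5})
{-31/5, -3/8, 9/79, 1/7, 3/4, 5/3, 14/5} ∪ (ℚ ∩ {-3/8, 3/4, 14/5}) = {-31/5, -3/8, 9/79, 1/7, 3/4, 5/3, 14/5}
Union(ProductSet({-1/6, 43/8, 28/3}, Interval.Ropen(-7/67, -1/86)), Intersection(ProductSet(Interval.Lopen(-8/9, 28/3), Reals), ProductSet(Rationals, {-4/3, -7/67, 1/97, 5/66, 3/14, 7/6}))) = Union(ProductSet({-1/6, 43/8, 28/3}, Interval.Ropen(-7/67, -1/86)), ProductSet(Intersection(Interval.Lopen(-8/9, 28/3), Rationals), {-4/3, -7/67, 1/97, 5/66, 3/14, 7/6}))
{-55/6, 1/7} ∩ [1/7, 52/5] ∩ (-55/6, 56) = {1/7}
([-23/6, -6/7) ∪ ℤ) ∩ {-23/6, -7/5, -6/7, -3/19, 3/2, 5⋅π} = {-23/6, -7/5}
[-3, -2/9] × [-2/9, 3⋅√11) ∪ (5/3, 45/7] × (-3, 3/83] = ((5/3, 45/7] × (-3, 3/83]) ∪ ([-3, -2/9] × [-2/9, 3⋅√11))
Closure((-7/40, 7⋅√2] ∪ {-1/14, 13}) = [-7/40, 7⋅√2] ∪ {13}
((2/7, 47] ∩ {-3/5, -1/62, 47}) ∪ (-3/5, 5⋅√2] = (-3/5, 5⋅√2] ∪ {47}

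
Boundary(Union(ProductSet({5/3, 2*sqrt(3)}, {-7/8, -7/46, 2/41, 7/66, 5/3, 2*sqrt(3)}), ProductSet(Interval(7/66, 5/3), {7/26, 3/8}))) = Union(ProductSet({5/3, 2*sqrt(3)}, {-7/8, -7/46, 2/41, 7/66, 5/3, 2*sqrt(3)}), ProductSet(Interval(7/66, 5/3), {7/26, 3/8}))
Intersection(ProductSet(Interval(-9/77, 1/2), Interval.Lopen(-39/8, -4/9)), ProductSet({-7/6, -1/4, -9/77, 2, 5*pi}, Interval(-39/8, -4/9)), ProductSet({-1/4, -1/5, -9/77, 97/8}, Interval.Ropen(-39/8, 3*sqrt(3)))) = ProductSet({-9/77}, Interval.Lopen(-39/8, -4/9))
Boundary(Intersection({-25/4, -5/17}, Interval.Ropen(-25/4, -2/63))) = {-25/4, -5/17}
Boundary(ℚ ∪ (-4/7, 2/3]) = (-∞, -4/7] ∪ [2/3, ∞)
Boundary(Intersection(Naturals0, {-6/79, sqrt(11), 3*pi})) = EmptySet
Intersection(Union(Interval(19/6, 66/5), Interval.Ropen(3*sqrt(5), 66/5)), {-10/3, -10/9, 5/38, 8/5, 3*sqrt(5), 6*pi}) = {3*sqrt(5)}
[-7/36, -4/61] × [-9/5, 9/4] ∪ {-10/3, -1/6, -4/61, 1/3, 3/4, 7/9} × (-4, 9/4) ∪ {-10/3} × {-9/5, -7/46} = ([-7/36, -4/61] × [-9/5, 9/4]) ∪ ({-10/3, -1/6, -4/61, 1/3, 3/4, 7/9} × (-4, 9/4))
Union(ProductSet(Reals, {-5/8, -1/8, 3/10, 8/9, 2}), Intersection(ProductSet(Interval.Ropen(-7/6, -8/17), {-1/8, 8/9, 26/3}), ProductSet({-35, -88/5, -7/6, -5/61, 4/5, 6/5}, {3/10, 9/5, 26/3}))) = Union(ProductSet({-7/6}, {26/3}), ProductSet(Reals, {-5/8, -1/8, 3/10, 8/9, 2}))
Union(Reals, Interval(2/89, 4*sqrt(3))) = Interval(-oo, oo)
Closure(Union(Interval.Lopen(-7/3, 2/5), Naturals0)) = Union(Complement(Naturals0, Interval.open(-7/3, 2/5)), Interval(-7/3, 2/5), Naturals0)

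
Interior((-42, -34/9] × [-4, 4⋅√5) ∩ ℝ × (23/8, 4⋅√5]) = (-42, -34/9) × (23/8, 4⋅√5)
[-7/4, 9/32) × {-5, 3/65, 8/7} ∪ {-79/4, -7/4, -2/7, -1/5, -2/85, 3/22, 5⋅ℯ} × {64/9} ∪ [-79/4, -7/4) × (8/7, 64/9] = ([-7/4, 9/32) × {-5, 3/65, 8/7}) ∪ ([-79/4, -7/4) × (8/7, 64/9]) ∪ ({-79/4, -7/4, -2/7, -1/5, -2/85, 3/22, 5⋅ℯ} × {64/9})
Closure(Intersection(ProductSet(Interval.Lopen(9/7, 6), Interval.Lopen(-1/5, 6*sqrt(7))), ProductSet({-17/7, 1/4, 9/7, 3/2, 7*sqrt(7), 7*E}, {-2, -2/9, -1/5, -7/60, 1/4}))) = ProductSet({3/2}, {-7/60, 1/4})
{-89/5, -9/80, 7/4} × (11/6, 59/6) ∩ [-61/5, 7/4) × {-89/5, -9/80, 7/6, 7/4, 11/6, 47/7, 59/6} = {-9/80} × {47/7}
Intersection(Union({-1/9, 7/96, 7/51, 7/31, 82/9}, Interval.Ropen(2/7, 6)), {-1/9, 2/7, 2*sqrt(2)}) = {-1/9, 2/7, 2*sqrt(2)}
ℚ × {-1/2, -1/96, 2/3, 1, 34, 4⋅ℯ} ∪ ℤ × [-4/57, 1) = (ℤ × [-4/57, 1)) ∪ (ℚ × {-1/2, -1/96, 2/3, 1, 34, 4⋅ℯ})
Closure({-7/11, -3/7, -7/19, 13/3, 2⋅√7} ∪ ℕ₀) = {-7/11, -3/7, -7/19, 13/3, 2⋅√7} ∪ ℕ₀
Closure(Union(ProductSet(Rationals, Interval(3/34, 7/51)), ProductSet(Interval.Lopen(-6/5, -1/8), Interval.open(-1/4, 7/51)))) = Union(ProductSet({-6/5, -1/8}, Interval(-1/4, 7/51)), ProductSet(Interval(-6/5, -1/8), {-1/4, 7/51}), ProductSet(Interval.Lopen(-6/5, -1/8), Interval.open(-1/4, 7/51)), ProductSet(Reals, {7/51}), ProductSet(Union(Interval(-oo, -6/5), Interval(-1/8, oo), Rationals), Interval(3/34, 7/51)))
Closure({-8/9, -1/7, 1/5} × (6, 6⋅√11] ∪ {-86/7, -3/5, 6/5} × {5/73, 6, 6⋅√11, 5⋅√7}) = ({-8/9, -1/7, 1/5} × [6, 6⋅√11]) ∪ ({-86/7, -3/5, 6/5} × {5/73, 6, 6⋅√11, 5⋅√7})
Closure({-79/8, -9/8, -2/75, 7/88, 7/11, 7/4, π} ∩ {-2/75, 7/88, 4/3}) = {-2/75, 7/88}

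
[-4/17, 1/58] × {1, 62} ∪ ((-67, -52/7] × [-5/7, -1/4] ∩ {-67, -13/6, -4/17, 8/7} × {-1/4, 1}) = [-4/17, 1/58] × {1, 62}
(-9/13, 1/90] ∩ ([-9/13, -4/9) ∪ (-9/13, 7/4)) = (-9/13, 1/90]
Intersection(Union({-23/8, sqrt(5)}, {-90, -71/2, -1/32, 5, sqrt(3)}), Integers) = {-90, 5}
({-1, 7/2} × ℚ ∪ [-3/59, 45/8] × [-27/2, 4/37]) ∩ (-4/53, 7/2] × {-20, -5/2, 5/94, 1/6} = ({7/2} × {-20, -5/2, 5/94, 1/6}) ∪ ([-3/59, 7/2] × {-5/2, 5/94})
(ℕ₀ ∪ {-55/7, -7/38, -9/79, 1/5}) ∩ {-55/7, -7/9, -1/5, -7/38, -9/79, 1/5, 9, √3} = {-55/7, -7/38, -9/79, 1/5, 9}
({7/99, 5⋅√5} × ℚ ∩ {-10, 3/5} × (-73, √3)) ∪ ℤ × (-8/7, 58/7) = ℤ × (-8/7, 58/7)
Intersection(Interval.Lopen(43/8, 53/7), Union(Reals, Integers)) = Interval.Lopen(43/8, 53/7)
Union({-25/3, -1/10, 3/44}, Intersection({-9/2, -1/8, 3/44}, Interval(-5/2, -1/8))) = {-25/3, -1/8, -1/10, 3/44}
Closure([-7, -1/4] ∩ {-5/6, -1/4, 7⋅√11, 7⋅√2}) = {-5/6, -1/4}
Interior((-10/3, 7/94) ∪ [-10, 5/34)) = (-10, 5/34)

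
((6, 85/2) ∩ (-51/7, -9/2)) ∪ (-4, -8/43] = (-4, -8/43]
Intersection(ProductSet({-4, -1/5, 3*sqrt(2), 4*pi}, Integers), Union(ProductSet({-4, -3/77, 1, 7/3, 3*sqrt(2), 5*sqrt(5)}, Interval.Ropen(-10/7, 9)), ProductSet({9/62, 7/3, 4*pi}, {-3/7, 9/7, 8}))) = Union(ProductSet({4*pi}, {8}), ProductSet({-4, 3*sqrt(2)}, Range(-1, 9, 1)))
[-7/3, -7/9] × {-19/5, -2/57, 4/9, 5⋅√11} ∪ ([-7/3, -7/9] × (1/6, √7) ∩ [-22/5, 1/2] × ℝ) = [-7/3, -7/9] × ({-19/5, -2/57, 5⋅√11} ∪ (1/6, √7))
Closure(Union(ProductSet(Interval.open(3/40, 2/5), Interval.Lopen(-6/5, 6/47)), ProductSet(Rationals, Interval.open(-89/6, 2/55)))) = Union(ProductSet({3/40, 2/5}, Interval(-6/5, 6/47)), ProductSet(Interval(3/40, 2/5), {-6/5, 6/47}), ProductSet(Interval.open(3/40, 2/5), Interval.Lopen(-6/5, 6/47)), ProductSet(Rationals, Interval.open(-89/6, 2/55)), ProductSet(Reals, Interval(-89/6, -6/5)), ProductSet(Union(Interval(-oo, 3/40), Interval(2/5, oo)), Interval(-89/6, 2/55)))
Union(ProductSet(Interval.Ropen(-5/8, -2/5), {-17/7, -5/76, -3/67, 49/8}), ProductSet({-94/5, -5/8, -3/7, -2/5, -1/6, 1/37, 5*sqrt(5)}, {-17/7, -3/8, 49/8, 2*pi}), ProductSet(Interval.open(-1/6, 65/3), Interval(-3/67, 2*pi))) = Union(ProductSet({-94/5, -5/8, -3/7, -2/5, -1/6, 1/37, 5*sqrt(5)}, {-17/7, -3/8, 49/8, 2*pi}), ProductSet(Interval.Ropen(-5/8, -2/5), {-17/7, -5/76, -3/67, 49/8}), ProductSet(Interval.open(-1/6, 65/3), Interval(-3/67, 2*pi)))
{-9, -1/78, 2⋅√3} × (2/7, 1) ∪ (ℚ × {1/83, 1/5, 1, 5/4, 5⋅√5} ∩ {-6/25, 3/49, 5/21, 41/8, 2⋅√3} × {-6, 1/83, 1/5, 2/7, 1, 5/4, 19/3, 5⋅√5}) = ({-9, -1/78, 2⋅√3} × (2/7, 1)) ∪ ({-6/25, 3/49, 5/21, 41/8} × {1/83, 1/5, 1, 5/4, 5⋅√5})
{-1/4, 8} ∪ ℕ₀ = {-1/4} ∪ ℕ₀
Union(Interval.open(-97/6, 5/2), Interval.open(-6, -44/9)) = Interval.open(-97/6, 5/2)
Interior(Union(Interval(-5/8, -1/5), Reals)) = Interval(-oo, oo)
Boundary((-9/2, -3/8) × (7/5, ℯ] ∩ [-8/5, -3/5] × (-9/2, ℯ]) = ({-8/5, -3/5} × [7/5, ℯ]) ∪ ([-8/5, -3/5] × {7/5, ℯ})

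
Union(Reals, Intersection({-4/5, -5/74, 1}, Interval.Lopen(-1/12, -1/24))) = Reals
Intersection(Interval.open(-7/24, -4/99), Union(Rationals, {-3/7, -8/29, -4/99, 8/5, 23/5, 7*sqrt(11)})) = Intersection(Interval.open(-7/24, -4/99), Rationals)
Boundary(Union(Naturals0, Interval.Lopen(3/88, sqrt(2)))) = Union(Complement(Naturals0, Interval.open(3/88, sqrt(2))), {3/88, sqrt(2)})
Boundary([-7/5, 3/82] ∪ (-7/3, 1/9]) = {-7/3, 1/9}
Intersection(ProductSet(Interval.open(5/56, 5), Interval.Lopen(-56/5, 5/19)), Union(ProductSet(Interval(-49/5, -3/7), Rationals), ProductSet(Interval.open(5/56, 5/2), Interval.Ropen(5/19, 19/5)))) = ProductSet(Interval.open(5/56, 5/2), {5/19})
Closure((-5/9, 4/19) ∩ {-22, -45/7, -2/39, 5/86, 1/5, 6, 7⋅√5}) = {-2/39, 5/86, 1/5}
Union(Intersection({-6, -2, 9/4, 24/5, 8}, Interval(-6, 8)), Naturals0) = Union({-6, -2, 9/4, 24/5}, Naturals0)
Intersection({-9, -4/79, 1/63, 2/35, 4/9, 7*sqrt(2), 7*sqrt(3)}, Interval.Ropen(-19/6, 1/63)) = {-4/79}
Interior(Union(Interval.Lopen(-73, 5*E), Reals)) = Interval(-oo, oo)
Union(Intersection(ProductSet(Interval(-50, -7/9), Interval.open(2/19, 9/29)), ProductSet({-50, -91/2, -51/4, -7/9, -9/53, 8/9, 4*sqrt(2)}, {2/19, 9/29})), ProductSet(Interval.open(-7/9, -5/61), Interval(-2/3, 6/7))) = ProductSet(Interval.open(-7/9, -5/61), Interval(-2/3, 6/7))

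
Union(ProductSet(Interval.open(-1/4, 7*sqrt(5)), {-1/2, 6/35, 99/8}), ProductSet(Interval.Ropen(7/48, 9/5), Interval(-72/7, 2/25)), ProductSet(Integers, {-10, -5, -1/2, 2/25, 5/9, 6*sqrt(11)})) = Union(ProductSet(Integers, {-10, -5, -1/2, 2/25, 5/9, 6*sqrt(11)}), ProductSet(Interval.open(-1/4, 7*sqrt(5)), {-1/2, 6/35, 99/8}), ProductSet(Interval.Ropen(7/48, 9/5), Interval(-72/7, 2/25)))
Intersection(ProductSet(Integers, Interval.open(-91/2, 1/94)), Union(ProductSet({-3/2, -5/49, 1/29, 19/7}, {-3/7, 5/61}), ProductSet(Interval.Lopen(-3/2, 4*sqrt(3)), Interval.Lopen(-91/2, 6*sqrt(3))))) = ProductSet(Range(-1, 7, 1), Interval.open(-91/2, 1/94))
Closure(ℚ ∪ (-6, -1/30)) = ℚ ∪ (-∞, ∞)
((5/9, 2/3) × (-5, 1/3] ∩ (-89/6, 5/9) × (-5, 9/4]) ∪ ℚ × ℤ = ℚ × ℤ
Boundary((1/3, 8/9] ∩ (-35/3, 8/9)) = {1/3, 8/9}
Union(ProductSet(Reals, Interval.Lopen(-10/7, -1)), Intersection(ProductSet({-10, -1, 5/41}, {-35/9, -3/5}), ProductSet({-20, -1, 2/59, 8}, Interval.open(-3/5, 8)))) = ProductSet(Reals, Interval.Lopen(-10/7, -1))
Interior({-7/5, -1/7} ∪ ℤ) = ∅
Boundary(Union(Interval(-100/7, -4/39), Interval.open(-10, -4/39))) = {-100/7, -4/39}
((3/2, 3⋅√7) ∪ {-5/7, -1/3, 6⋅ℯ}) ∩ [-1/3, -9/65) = {-1/3}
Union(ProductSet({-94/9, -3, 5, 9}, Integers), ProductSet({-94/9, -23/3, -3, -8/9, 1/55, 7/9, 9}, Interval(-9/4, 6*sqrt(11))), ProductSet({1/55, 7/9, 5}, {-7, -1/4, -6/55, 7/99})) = Union(ProductSet({1/55, 7/9, 5}, {-7, -1/4, -6/55, 7/99}), ProductSet({-94/9, -3, 5, 9}, Integers), ProductSet({-94/9, -23/3, -3, -8/9, 1/55, 7/9, 9}, Interval(-9/4, 6*sqrt(11))))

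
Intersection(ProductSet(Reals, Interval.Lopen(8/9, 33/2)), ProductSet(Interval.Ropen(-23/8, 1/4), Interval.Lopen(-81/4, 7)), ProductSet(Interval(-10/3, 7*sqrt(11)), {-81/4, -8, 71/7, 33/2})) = EmptySet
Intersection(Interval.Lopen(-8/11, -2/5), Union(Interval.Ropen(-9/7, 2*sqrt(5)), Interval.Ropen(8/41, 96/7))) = Interval.Lopen(-8/11, -2/5)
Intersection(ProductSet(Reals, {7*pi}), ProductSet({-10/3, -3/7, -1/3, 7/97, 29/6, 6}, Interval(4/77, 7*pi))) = ProductSet({-10/3, -3/7, -1/3, 7/97, 29/6, 6}, {7*pi})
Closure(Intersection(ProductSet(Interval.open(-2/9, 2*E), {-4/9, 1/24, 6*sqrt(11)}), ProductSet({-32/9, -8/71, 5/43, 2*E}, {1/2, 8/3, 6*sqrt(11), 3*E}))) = ProductSet({-8/71, 5/43}, {6*sqrt(11)})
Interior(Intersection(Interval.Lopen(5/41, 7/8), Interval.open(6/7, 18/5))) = Interval.open(6/7, 7/8)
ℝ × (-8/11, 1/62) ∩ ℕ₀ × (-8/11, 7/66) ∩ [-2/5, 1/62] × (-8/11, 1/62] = {0} × (-8/11, 1/62)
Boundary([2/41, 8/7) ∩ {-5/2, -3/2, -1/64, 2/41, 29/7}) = {2/41}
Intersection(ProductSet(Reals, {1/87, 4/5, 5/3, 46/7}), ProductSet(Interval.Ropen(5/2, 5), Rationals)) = ProductSet(Interval.Ropen(5/2, 5), {1/87, 4/5, 5/3, 46/7})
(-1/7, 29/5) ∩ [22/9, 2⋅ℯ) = [22/9, 2⋅ℯ)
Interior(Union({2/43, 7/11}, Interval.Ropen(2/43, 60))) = Interval.open(2/43, 60)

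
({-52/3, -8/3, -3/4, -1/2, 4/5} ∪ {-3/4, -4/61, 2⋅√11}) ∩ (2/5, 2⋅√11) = {4/5}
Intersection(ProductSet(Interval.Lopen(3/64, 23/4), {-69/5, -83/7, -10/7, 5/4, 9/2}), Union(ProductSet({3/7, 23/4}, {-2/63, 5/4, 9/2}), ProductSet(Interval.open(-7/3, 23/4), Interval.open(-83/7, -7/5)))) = Union(ProductSet({3/7, 23/4}, {5/4, 9/2}), ProductSet(Interval.open(3/64, 23/4), {-10/7}))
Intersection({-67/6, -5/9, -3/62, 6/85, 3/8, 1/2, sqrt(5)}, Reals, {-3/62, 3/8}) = {-3/62, 3/8}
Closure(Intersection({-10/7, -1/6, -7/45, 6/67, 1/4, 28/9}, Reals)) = {-10/7, -1/6, -7/45, 6/67, 1/4, 28/9}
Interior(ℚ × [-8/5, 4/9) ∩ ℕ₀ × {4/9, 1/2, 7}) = ∅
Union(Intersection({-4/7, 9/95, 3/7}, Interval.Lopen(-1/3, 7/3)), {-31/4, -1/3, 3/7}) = {-31/4, -1/3, 9/95, 3/7}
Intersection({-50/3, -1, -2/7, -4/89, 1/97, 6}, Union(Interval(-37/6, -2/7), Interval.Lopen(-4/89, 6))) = {-1, -2/7, 1/97, 6}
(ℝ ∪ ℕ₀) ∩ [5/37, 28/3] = [5/37, 28/3]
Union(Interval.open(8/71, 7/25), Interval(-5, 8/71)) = Interval.Ropen(-5, 7/25)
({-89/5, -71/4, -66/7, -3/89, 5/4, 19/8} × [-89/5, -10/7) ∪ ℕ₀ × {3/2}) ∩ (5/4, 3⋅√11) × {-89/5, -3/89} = {19/8} × {-89/5}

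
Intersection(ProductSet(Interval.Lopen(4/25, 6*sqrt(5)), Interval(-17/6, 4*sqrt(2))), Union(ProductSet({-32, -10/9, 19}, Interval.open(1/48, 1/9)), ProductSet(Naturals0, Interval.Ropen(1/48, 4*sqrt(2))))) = ProductSet(Range(1, 14, 1), Interval.Ropen(1/48, 4*sqrt(2)))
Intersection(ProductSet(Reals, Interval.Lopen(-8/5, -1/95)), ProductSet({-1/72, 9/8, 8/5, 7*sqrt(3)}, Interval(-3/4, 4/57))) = ProductSet({-1/72, 9/8, 8/5, 7*sqrt(3)}, Interval(-3/4, -1/95))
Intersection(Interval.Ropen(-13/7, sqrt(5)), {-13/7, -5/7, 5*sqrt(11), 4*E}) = {-13/7, -5/7}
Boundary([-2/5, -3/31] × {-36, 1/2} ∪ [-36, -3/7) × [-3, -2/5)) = ({-36, -3/7} × [-3, -2/5]) ∪ ([-36, -3/7] × {-3, -2/5}) ∪ ([-2/5, -3/31] × {-36, 1/2})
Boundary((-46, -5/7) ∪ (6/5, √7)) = {-46, -5/7, 6/5, √7}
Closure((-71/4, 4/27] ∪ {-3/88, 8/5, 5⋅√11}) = [-71/4, 4/27] ∪ {8/5, 5⋅√11}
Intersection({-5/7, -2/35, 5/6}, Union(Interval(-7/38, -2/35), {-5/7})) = {-5/7, -2/35}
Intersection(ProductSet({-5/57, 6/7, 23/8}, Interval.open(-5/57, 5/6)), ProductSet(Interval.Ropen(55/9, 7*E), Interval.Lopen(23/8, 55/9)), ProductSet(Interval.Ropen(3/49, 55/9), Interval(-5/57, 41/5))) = EmptySet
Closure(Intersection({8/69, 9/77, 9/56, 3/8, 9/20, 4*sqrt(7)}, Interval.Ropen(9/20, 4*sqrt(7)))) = {9/20}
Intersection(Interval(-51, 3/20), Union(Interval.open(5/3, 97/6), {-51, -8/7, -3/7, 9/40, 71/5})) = {-51, -8/7, -3/7}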